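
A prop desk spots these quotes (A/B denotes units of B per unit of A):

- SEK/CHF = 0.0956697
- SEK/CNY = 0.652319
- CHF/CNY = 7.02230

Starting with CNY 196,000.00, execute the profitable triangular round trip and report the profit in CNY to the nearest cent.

Profit: CNY 5,859.80

Profitable loop is CNY → SEK → CHF → CNY:
CNY 196,000.00 ÷ 0.652319 = SEK 300,466.49
SEK 300,466.49 × 0.0956697 = CHF 28,745.54
CHF 28,745.54 × 7.02230 = CNY 201,859.80
Profit = CNY 201,859.80 − CNY 196,000.00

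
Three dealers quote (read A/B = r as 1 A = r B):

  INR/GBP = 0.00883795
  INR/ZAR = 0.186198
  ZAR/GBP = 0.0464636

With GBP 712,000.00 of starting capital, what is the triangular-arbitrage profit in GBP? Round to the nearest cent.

Profit: GBP 15,350.37

Profitable loop is GBP → ZAR → INR → GBP:
GBP 712,000.00 ÷ 0.0464636 = ZAR 15,323,823.38
ZAR 15,323,823.38 ÷ 0.186198 = INR 82,298,539.08
INR 82,298,539.08 × 0.00883795 = GBP 727,350.37
Profit = GBP 727,350.37 − GBP 712,000.00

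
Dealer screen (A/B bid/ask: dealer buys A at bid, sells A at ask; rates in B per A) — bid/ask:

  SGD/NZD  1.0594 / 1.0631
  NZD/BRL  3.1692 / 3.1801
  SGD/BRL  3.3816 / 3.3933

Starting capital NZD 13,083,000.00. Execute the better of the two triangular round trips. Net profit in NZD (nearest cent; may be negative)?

Best loop NZD → SGD → BRL → NZD:
NZD 13,083,000.00 ÷ 1.0631 (buy SGD at ask) = SGD 12,306,462.23
SGD 12,306,462.23 × 3.3816 (sell SGD at bid) = BRL 41,615,532.69
BRL 41,615,532.69 ÷ 3.1801 (buy NZD at ask) = NZD 13,086,233.98

Net profit: NZD 3,233.98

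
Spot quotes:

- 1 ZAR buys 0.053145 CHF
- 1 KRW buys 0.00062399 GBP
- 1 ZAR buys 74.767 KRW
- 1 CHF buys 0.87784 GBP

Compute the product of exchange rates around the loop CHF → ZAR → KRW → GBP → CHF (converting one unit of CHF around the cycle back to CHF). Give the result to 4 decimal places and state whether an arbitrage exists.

Around CHF → ZAR → KRW → GBP → CHF: 1 ÷ 0.053145 × 74.767 × 0.00062399 ÷ 0.87784 = 1.000023
Product ≈ 1 (deviation 0.002%, within rounding noise).

1.0000 (no arbitrage)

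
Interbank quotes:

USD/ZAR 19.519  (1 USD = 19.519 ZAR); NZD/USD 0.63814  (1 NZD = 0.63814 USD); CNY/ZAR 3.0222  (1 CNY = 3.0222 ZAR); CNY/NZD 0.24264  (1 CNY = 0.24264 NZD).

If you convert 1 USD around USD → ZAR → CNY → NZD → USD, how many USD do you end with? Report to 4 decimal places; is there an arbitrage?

1.0000 (no arbitrage)

Around USD → ZAR → CNY → NZD → USD: 1 × 19.519 ÷ 3.0222 × 0.24264 × 0.63814 = 1.000029
Product ≈ 1 (deviation 0.003%, within rounding noise).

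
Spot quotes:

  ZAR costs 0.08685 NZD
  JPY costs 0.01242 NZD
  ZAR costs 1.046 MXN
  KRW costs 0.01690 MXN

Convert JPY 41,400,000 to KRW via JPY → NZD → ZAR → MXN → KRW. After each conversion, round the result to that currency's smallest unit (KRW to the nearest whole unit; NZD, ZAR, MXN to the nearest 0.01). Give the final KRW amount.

KRW 366,435,123

JPY 41,400,000 × 0.01242 = NZD 514,188.00
NZD 514,188.00 ÷ 0.08685 = ZAR 5,920,414.51
ZAR 5,920,414.51 × 1.046 = MXN 6,192,753.58
MXN 6,192,753.58 ÷ 0.01690 = KRW 366,435,123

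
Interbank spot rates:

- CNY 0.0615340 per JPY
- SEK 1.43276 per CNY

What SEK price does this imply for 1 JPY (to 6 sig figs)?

JPY/SEK = 0.0881635

1 JPY × 0.0615340 = 0.061534 CNY
0.061534 CNY × 1.43276 = 0.0881635 SEK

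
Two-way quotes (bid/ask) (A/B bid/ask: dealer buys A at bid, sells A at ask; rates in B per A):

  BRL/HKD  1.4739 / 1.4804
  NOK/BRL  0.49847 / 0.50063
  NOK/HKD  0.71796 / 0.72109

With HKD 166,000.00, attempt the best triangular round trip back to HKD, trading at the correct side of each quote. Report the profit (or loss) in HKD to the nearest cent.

Net profit: HKD 3,131.95

Best loop HKD → NOK → BRL → HKD:
HKD 166,000.00 ÷ 0.72109 (buy NOK at ask) = NOK 230,207.05
NOK 230,207.05 × 0.49847 (sell NOK at bid) = BRL 114,751.31
BRL 114,751.31 × 1.4739 (sell BRL at bid) = HKD 169,131.95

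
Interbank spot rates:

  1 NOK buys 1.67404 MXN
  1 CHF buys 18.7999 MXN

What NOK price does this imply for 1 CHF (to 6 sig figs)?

CHF/NOK = 11.2303

1 CHF × 18.7999 = 18.7999 MXN
18.7999 MXN ÷ 1.67404 = 11.2303 NOK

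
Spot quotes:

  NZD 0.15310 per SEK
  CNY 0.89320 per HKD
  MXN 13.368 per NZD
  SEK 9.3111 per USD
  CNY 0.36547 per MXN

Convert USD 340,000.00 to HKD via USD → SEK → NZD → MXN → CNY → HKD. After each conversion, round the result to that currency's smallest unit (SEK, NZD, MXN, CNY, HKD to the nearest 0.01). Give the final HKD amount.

HKD 2,651,090.51

USD 340,000.00 × 9.3111 = SEK 3,165,774.00
SEK 3,165,774.00 × 0.15310 = NZD 484,680.00
NZD 484,680.00 × 13.368 = MXN 6,479,202.24
MXN 6,479,202.24 × 0.36547 = CNY 2,367,954.04
CNY 2,367,954.04 ÷ 0.89320 = HKD 2,651,090.51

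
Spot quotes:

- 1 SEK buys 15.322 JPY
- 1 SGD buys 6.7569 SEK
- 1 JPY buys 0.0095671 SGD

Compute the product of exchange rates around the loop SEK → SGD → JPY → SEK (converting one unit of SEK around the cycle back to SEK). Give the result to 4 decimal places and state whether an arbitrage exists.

Around SEK → SGD → JPY → SEK: 1 ÷ 6.7569 ÷ 0.0095671 ÷ 15.322 = 1.009617
Product > 1; profitable direction is SEK → SGD → JPY → SEK.

1.0096 (arbitrage exists)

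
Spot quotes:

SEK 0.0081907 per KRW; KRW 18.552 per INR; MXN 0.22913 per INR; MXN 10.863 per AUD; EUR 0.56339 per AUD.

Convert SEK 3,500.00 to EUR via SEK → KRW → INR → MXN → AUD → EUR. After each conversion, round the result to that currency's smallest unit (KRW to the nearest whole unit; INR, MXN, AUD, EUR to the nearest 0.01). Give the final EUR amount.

EUR 273.71

SEK 3,500.00 ÷ 0.0081907 = KRW 427,314
KRW 427,314 ÷ 18.552 = INR 23,033.31
INR 23,033.31 × 0.22913 = MXN 5,277.62
MXN 5,277.62 ÷ 10.863 = AUD 485.83
AUD 485.83 × 0.56339 = EUR 273.71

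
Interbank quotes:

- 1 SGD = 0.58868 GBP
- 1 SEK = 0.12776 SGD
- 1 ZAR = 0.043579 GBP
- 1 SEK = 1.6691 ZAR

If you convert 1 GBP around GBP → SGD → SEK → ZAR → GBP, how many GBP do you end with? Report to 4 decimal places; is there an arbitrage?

0.9671 (arbitrage exists)

Around GBP → SGD → SEK → ZAR → GBP: 1 ÷ 0.58868 ÷ 0.12776 × 1.6691 × 0.043579 = 0.967131
Product < 1; profitable direction is GBP → ZAR → SEK → SGD → GBP.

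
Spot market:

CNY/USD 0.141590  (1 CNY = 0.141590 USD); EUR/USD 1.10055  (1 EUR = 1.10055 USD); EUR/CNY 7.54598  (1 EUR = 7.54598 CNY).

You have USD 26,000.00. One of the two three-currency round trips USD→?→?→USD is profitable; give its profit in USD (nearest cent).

Profitable loop is USD → CNY → EUR → USD:
USD 26,000.00 ÷ 0.141590 = CNY 183,628.79
CNY 183,628.79 ÷ 7.54598 = EUR 24,334.65
EUR 24,334.65 × 1.10055 = USD 26,781.50
Profit = USD 26,781.50 − USD 26,000.00

Profit: USD 781.50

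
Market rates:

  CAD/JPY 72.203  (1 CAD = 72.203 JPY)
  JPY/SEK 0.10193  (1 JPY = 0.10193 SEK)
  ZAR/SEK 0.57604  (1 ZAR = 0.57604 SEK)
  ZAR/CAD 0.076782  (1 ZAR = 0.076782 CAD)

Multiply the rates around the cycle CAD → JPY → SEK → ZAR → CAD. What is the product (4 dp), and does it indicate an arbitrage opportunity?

0.9810 (arbitrage exists)

Around CAD → JPY → SEK → ZAR → CAD: 1 × 72.203 × 0.10193 ÷ 0.57604 × 0.076782 = 0.980989
Product < 1; profitable direction is CAD → ZAR → SEK → JPY → CAD.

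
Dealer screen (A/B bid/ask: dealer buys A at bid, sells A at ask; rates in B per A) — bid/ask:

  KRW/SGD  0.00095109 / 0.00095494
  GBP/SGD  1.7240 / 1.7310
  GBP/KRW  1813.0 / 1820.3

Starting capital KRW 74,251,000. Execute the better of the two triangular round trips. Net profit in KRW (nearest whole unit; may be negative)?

Net result: KRW -286,273 (no profitable arbitrage after spreads)

Best loop KRW → SGD → GBP → KRW:
KRW 74,251,000 × 0.00095109 (sell KRW at bid) = SGD 70,619.38
SGD 70,619.38 ÷ 1.7310 (buy GBP at ask) = GBP 40,796.87
GBP 40,796.87 × 1813.0 (sell GBP at bid) = KRW 73,964,727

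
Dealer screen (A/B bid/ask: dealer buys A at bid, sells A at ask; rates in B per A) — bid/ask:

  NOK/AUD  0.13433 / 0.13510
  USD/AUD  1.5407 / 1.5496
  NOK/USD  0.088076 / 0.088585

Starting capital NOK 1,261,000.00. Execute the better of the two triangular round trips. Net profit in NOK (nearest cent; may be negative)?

Net profit: NOK 5,588.10

Best loop NOK → USD → AUD → NOK:
NOK 1,261,000.00 × 0.088076 (sell NOK at bid) = USD 111,063.84
USD 111,063.84 × 1.5407 (sell USD at bid) = AUD 171,116.05
AUD 171,116.05 ÷ 0.13510 (buy NOK at ask) = NOK 1,266,588.10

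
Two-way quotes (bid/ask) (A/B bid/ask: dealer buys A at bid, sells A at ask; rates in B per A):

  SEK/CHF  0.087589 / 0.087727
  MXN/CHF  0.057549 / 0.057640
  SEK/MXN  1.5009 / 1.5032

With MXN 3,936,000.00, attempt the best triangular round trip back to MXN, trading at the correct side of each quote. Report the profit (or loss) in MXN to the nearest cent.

Net profit: MXN 42,908.19

Best loop MXN → SEK → CHF → MXN:
MXN 3,936,000.00 ÷ 1.5032 (buy SEK at ask) = SEK 2,618,414.05
SEK 2,618,414.05 × 0.087589 (sell SEK at bid) = CHF 229,344.27
CHF 229,344.27 ÷ 0.057640 (buy MXN at ask) = MXN 3,978,908.19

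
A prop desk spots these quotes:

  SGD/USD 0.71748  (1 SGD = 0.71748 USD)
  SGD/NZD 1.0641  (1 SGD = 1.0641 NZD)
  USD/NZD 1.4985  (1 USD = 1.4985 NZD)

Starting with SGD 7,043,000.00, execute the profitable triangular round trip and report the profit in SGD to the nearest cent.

Profit: SGD 73,095.90

Profitable loop is SGD → USD → NZD → SGD:
SGD 7,043,000.00 × 0.71748 = USD 5,053,211.64
USD 5,053,211.64 × 1.4985 = NZD 7,572,237.64
NZD 7,572,237.64 ÷ 1.0641 = SGD 7,116,095.90
Profit = SGD 7,116,095.90 − SGD 7,043,000.00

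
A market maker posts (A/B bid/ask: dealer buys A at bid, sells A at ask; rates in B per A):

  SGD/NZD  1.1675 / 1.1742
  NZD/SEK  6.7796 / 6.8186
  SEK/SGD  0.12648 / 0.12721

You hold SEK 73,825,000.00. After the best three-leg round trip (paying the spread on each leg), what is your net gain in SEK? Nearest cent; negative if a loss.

Best loop SEK → SGD → NZD → SEK:
SEK 73,825,000.00 × 0.12648 (sell SEK at bid) = SGD 9,337,386.00
SGD 9,337,386.00 × 1.1675 (sell SGD at bid) = NZD 10,901,398.15
NZD 10,901,398.15 × 6.7796 (sell NZD at bid) = SEK 73,907,118.93

Net profit: SEK 82,118.93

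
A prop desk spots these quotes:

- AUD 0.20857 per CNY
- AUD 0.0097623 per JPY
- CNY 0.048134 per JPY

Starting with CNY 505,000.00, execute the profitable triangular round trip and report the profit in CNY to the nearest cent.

Profit: CNY 14,329.54

Profitable loop is CNY → AUD → JPY → CNY:
CNY 505,000.00 × 0.20857 = AUD 105,327.85
AUD 105,327.85 ÷ 0.0097623 = JPY 10,789,245
JPY 10,789,245 × 0.048134 = CNY 519,329.54
Profit = CNY 519,329.54 − CNY 505,000.00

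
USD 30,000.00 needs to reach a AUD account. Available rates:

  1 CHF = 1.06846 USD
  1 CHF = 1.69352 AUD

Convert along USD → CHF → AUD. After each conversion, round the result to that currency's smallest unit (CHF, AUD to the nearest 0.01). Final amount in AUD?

AUD 47,550.30

USD 30,000.00 ÷ 1.06846 = CHF 28,077.79
CHF 28,077.79 × 1.69352 = AUD 47,550.30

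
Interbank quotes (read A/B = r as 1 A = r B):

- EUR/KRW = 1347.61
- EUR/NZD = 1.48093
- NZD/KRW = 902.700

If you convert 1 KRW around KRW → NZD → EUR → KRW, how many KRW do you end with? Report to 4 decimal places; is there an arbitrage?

1.0081 (arbitrage exists)

Around KRW → NZD → EUR → KRW: 1 ÷ 902.700 ÷ 1.48093 × 1347.61 = 1.008060
Product > 1; profitable direction is KRW → NZD → EUR → KRW.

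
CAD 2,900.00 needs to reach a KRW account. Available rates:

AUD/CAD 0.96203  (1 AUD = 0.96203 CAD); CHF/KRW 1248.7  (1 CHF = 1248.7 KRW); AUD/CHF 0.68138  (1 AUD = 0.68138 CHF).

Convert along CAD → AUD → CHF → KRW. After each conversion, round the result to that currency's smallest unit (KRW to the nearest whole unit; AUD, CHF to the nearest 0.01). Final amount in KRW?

CAD 2,900.00 ÷ 0.96203 = AUD 3,014.46
AUD 3,014.46 × 0.68138 = CHF 2,053.99
CHF 2,053.99 × 1248.7 = KRW 2,564,817

KRW 2,564,817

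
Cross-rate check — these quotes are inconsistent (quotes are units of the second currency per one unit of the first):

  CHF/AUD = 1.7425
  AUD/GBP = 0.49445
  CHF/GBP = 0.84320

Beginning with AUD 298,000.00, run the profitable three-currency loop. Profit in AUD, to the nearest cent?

Profit: AUD 6,495.47

Profitable loop is AUD → GBP → CHF → AUD:
AUD 298,000.00 × 0.49445 = GBP 147,346.10
GBP 147,346.10 ÷ 0.84320 = CHF 174,746.32
CHF 174,746.32 × 1.7425 = AUD 304,495.47
Profit = AUD 304,495.47 − AUD 298,000.00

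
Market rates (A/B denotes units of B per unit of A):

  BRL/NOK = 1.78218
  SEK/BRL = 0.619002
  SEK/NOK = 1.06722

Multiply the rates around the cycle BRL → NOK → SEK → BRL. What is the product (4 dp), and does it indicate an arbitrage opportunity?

1.0337 (arbitrage exists)

Around BRL → NOK → SEK → BRL: 1 × 1.78218 ÷ 1.06722 × 0.619002 = 1.033688
Product > 1; profitable direction is BRL → NOK → SEK → BRL.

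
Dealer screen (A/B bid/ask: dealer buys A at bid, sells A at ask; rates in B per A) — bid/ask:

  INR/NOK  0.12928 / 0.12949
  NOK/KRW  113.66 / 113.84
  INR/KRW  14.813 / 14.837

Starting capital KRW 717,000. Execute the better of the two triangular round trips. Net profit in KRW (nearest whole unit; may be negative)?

Best loop KRW → NOK → INR → KRW:
KRW 717,000 ÷ 113.84 (buy NOK at ask) = NOK 6,298.31
NOK 6,298.31 ÷ 0.12949 (buy INR at ask) = INR 48,639.38
INR 48,639.38 × 14.813 (sell INR at bid) = KRW 720,495

Net profit: KRW 3,495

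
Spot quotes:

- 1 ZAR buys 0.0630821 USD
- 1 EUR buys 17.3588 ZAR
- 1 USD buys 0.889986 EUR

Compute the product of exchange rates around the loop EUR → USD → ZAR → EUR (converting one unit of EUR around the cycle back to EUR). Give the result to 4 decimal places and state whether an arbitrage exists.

1.0261 (arbitrage exists)

Around EUR → USD → ZAR → EUR: 1 ÷ 0.889986 ÷ 0.0630821 ÷ 17.3588 = 1.026103
Product > 1; profitable direction is EUR → USD → ZAR → EUR.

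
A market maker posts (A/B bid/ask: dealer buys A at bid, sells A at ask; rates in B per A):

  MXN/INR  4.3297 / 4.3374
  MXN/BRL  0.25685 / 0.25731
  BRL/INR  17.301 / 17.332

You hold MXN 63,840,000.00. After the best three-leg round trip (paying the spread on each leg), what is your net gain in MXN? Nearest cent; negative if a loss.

Best loop MXN → BRL → INR → MXN:
MXN 63,840,000.00 × 0.25685 (sell MXN at bid) = BRL 16,397,304.00
BRL 16,397,304.00 × 17.301 (sell BRL at bid) = INR 283,689,756.50
INR 283,689,756.50 ÷ 4.3374 (buy MXN at ask) = MXN 65,405,486.35

Net profit: MXN 1,565,486.35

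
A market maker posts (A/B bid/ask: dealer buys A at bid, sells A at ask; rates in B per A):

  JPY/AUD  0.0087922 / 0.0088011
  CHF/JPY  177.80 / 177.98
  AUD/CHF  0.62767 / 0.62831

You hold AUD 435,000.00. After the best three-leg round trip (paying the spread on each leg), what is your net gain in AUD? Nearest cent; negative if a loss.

Best loop AUD → JPY → CHF → AUD:
AUD 435,000.00 ÷ 0.0088011 (buy JPY at ask) = JPY 49,425,640
JPY 49,425,640 ÷ 177.98 (buy CHF at ask) = CHF 277,703.34
CHF 277,703.34 ÷ 0.62831 (buy AUD at ask) = AUD 441,984.59

Net profit: AUD 6,984.59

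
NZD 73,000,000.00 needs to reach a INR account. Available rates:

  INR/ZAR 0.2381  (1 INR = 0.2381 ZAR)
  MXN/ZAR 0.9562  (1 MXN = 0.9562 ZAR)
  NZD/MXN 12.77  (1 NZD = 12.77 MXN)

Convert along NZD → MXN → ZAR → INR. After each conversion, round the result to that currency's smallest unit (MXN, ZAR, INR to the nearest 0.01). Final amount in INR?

INR 3,743,717,774.04

NZD 73,000,000.00 × 12.77 = MXN 932,210,000.00
MXN 932,210,000.00 × 0.9562 = ZAR 891,379,202.00
ZAR 891,379,202.00 ÷ 0.2381 = INR 3,743,717,774.04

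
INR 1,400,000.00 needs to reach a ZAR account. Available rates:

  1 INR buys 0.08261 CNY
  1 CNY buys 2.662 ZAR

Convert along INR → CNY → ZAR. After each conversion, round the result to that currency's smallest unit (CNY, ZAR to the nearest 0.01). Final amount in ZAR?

ZAR 307,870.95

INR 1,400,000.00 × 0.08261 = CNY 115,654.00
CNY 115,654.00 × 2.662 = ZAR 307,870.95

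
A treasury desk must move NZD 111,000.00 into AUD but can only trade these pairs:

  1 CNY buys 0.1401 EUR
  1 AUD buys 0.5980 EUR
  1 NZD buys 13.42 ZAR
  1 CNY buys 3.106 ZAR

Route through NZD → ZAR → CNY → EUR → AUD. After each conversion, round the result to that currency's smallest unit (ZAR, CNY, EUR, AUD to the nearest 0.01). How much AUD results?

AUD 112,359.82

NZD 111,000.00 × 13.42 = ZAR 1,489,620.00
ZAR 1,489,620.00 ÷ 3.106 = CNY 479,594.33
CNY 479,594.33 × 0.1401 = EUR 67,191.17
EUR 67,191.17 ÷ 0.5980 = AUD 112,359.82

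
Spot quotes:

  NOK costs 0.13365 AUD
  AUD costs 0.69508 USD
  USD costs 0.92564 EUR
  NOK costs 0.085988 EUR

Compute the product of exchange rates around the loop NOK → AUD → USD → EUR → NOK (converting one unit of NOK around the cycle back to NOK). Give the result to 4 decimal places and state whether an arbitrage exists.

1.0000 (no arbitrage)

Around NOK → AUD → USD → EUR → NOK: 1 × 0.13365 × 0.69508 × 0.92564 ÷ 0.085988 = 1.000018
Product ≈ 1 (deviation 0.002%, within rounding noise).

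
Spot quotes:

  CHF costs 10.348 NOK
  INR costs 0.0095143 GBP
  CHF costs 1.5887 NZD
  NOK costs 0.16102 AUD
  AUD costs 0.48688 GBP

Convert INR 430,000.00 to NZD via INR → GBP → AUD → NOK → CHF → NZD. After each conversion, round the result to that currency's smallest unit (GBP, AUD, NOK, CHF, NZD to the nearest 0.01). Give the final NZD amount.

INR 430,000.00 × 0.0095143 = GBP 4,091.15
GBP 4,091.15 ÷ 0.48688 = AUD 8,402.79
AUD 8,402.79 ÷ 0.16102 = NOK 52,184.76
NOK 52,184.76 ÷ 10.348 = CHF 5,042.98
CHF 5,042.98 × 1.5887 = NZD 8,011.78

NZD 8,011.78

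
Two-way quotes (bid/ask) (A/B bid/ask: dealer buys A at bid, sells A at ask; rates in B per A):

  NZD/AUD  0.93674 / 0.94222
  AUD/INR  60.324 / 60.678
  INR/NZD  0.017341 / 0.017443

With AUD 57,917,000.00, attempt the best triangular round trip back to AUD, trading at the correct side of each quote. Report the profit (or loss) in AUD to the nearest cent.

Net profit: AUD 159,615.75

Best loop AUD → NZD → INR → AUD:
AUD 57,917,000.00 ÷ 0.94222 (buy NZD at ask) = NZD 61,468,659.12
NZD 61,468,659.12 ÷ 0.017443 (buy INR at ask) = INR 3,523,972,890.23
INR 3,523,972,890.23 ÷ 60.678 (buy AUD at ask) = AUD 58,076,615.75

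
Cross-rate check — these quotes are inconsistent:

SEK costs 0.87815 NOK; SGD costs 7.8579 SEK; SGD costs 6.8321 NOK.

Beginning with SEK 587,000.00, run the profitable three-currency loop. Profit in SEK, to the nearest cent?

Profit: SEK 5,869.47

Profitable loop is SEK → NOK → SGD → SEK:
SEK 587,000.00 × 0.87815 = NOK 515,474.05
NOK 515,474.05 ÷ 6.8321 = SGD 75,448.84
SGD 75,448.84 × 7.8579 = SEK 592,869.47
Profit = SEK 592,869.47 − SEK 587,000.00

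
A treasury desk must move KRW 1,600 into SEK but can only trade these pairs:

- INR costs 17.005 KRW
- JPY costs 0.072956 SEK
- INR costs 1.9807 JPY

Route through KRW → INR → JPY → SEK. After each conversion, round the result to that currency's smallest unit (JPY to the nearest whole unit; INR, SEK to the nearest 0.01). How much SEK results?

KRW 1,600 ÷ 17.005 = INR 94.09
INR 94.09 × 1.9807 = JPY 186
JPY 186 × 0.072956 = SEK 13.57

SEK 13.57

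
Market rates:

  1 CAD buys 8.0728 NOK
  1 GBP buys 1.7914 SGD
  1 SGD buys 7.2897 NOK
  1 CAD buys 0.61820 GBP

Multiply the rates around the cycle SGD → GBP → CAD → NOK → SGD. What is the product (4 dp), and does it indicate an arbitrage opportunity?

Around SGD → GBP → CAD → NOK → SGD: 1 ÷ 1.7914 ÷ 0.61820 × 8.0728 ÷ 7.2897 = 0.999984
Product ≈ 1 (deviation 0.002%, within rounding noise).

1.0000 (no arbitrage)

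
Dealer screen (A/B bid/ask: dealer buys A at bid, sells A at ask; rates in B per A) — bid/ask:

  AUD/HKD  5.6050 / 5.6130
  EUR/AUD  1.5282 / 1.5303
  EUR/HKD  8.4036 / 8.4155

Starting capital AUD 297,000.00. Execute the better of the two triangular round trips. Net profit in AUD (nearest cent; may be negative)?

Best loop AUD → HKD → EUR → AUD:
AUD 297,000.00 × 5.6050 (sell AUD at bid) = HKD 1,664,685.00
HKD 1,664,685.00 ÷ 8.4155 (buy EUR at ask) = EUR 197,811.78
EUR 197,811.78 × 1.5282 (sell EUR at bid) = AUD 302,295.96

Net profit: AUD 5,295.96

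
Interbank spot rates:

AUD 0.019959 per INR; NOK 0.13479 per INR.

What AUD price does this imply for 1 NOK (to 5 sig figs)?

1 NOK ÷ 0.13479 = 7.41895 INR
7.41895 INR × 0.019959 = 0.148075 AUD

NOK/AUD = 0.14807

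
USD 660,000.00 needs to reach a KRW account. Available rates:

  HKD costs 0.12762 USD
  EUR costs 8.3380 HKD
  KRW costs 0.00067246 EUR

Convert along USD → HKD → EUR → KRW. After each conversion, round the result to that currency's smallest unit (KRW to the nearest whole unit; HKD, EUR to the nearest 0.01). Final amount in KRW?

USD 660,000.00 ÷ 0.12762 = HKD 5,171,603.20
HKD 5,171,603.20 ÷ 8.3380 = EUR 620,245.05
EUR 620,245.05 ÷ 0.00067246 = KRW 922,352,333

KRW 922,352,333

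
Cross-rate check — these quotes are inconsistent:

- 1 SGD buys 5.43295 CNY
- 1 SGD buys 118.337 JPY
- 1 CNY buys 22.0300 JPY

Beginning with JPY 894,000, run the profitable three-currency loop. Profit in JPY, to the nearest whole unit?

Profit: JPY 10,206

Profitable loop is JPY → SGD → CNY → JPY:
JPY 894,000 ÷ 118.337 = SGD 7,554.70
SGD 7,554.70 × 5.43295 = CNY 41,044.28
CNY 41,044.28 × 22.0300 = JPY 904,206
Profit = JPY 904,206 − JPY 894,000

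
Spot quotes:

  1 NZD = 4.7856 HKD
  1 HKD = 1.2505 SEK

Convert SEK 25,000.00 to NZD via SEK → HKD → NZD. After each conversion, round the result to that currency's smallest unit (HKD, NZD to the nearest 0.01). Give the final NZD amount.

NZD 4,177.53

SEK 25,000.00 ÷ 1.2505 = HKD 19,992.00
HKD 19,992.00 ÷ 4.7856 = NZD 4,177.53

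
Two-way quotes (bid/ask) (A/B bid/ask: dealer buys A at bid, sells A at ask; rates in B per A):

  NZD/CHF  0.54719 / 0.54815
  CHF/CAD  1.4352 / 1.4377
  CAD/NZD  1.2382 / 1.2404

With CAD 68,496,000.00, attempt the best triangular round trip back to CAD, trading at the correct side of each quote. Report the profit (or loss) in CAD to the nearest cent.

Net profit: CAD 1,574,587.97

Best loop CAD → CHF → NZD → CAD:
CAD 68,496,000.00 ÷ 1.4377 (buy CHF at ask) = CHF 47,642,762.75
CHF 47,642,762.75 ÷ 0.54815 (buy NZD at ask) = NZD 86,915,557.32
NZD 86,915,557.32 ÷ 1.2404 (buy CAD at ask) = CAD 70,070,587.97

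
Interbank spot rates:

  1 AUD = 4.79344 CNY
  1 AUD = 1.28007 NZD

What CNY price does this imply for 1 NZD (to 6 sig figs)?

1 NZD ÷ 1.28007 = 0.781207 AUD
0.781207 AUD × 4.79344 = 3.74467 CNY

NZD/CNY = 3.74467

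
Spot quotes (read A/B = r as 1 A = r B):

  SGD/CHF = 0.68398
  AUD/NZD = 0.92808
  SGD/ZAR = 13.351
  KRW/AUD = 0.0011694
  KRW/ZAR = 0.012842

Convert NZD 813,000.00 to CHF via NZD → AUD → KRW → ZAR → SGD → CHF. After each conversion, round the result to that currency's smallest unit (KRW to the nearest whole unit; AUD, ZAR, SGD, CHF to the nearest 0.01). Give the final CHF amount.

NZD 813,000.00 ÷ 0.92808 = AUD 876,002.07
AUD 876,002.07 ÷ 0.0011694 = KRW 749,103,874
KRW 749,103,874 × 0.012842 = ZAR 9,619,991.95
ZAR 9,619,991.95 ÷ 13.351 = SGD 720,544.67
SGD 720,544.67 × 0.68398 = CHF 492,838.14

CHF 492,838.14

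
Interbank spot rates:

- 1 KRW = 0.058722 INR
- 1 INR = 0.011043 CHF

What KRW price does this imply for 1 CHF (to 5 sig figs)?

CHF/KRW = 1542.1

1 CHF ÷ 0.011043 = 90.5551 INR
90.5551 INR ÷ 0.058722 = 1542.1 KRW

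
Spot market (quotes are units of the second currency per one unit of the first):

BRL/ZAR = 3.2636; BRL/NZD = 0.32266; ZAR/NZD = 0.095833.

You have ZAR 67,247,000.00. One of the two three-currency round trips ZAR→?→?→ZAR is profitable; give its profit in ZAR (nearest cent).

Profit: ZAR 2,128,485.57

Profitable loop is ZAR → BRL → NZD → ZAR:
ZAR 67,247,000.00 ÷ 3.2636 = BRL 20,605,159.95
BRL 20,605,159.95 × 0.32266 = NZD 6,648,460.91
NZD 6,648,460.91 ÷ 0.095833 = ZAR 69,375,485.57
Profit = ZAR 69,375,485.57 − ZAR 67,247,000.00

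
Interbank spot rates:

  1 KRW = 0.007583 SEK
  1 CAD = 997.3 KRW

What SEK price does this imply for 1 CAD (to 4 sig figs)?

1 CAD × 997.3 = 997.3 KRW
997.3 KRW × 0.007583 = 7.56253 SEK

CAD/SEK = 7.563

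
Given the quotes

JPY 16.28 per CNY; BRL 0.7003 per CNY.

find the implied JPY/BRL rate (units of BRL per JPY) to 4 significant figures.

1 JPY ÷ 16.28 = 0.0614251 CNY
0.0614251 CNY × 0.7003 = 0.043016 BRL

JPY/BRL = 0.04302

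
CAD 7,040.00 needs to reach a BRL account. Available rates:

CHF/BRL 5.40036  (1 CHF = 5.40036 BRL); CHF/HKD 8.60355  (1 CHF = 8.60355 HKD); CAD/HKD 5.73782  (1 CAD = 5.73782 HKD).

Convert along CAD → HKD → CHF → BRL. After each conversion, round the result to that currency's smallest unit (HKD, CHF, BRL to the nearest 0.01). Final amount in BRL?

BRL 25,355.07

CAD 7,040.00 × 5.73782 = HKD 40,394.25
HKD 40,394.25 ÷ 8.60355 = CHF 4,695.07
CHF 4,695.07 × 5.40036 = BRL 25,355.07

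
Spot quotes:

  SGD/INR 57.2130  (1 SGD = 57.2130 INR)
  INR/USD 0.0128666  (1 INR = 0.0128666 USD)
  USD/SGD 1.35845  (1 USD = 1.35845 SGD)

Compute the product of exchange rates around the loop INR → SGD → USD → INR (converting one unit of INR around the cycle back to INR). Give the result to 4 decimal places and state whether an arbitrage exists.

1.0000 (no arbitrage)

Around INR → SGD → USD → INR: 1 ÷ 57.2130 ÷ 1.35845 ÷ 0.0128666 = 0.999995
Product ≈ 1 (deviation 0.001%, within rounding noise).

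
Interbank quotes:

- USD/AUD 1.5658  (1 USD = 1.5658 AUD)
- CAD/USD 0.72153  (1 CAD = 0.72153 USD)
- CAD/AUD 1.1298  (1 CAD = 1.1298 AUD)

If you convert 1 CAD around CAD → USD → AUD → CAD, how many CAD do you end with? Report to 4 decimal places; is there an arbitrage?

1.0000 (no arbitrage)

Around CAD → USD → AUD → CAD: 1 × 0.72153 × 1.5658 ÷ 1.1298 = 0.999975
Product ≈ 1 (deviation 0.003%, within rounding noise).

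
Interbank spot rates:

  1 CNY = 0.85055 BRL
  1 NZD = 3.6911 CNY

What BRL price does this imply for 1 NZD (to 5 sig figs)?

1 NZD × 3.6911 = 3.6911 CNY
3.6911 CNY × 0.85055 = 3.13947 BRL

NZD/BRL = 3.1395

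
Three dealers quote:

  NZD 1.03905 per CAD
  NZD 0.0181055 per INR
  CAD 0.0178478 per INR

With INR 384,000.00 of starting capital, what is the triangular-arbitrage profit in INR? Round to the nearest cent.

Profitable loop is INR → CAD → NZD → INR:
INR 384,000.00 × 0.0178478 = CAD 6,853.56
CAD 6,853.56 × 1.03905 = NZD 7,121.19
NZD 7,121.19 ÷ 0.0181055 = INR 393,316.20
Profit = INR 393,316.20 − INR 384,000.00

Profit: INR 9,316.20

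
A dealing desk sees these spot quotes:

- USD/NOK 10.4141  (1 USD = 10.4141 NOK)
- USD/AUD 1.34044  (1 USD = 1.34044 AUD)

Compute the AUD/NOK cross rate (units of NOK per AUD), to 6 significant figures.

1 AUD ÷ 1.34044 = 0.746024 USD
0.746024 USD × 10.4141 = 7.76917 NOK

AUD/NOK = 7.76917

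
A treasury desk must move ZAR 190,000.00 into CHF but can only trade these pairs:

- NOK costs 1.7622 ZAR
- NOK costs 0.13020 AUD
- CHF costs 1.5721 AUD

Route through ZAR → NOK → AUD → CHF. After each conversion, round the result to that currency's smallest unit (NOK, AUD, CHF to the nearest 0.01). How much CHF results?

CHF 8,929.54

ZAR 190,000.00 ÷ 1.7622 = NOK 107,819.77
NOK 107,819.77 × 0.13020 = AUD 14,038.13
AUD 14,038.13 ÷ 1.5721 = CHF 8,929.54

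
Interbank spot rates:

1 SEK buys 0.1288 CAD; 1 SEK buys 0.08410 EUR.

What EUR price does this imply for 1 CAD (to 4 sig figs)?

1 CAD ÷ 0.1288 = 7.76398 SEK
7.76398 SEK × 0.08410 = 0.65295 EUR

CAD/EUR = 0.6530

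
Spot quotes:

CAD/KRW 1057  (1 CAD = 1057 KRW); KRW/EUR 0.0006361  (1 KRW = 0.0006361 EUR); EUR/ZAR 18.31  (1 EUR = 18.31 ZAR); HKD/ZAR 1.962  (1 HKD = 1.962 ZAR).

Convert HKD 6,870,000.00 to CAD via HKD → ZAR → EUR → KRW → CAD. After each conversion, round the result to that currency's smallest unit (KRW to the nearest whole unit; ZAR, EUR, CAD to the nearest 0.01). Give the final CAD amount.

HKD 6,870,000.00 × 1.962 = ZAR 13,478,940.00
ZAR 13,478,940.00 ÷ 18.31 = EUR 736,151.83
EUR 736,151.83 ÷ 0.0006361 = KRW 1,157,289,467
KRW 1,157,289,467 ÷ 1057 = CAD 1,094,881.24

CAD 1,094,881.24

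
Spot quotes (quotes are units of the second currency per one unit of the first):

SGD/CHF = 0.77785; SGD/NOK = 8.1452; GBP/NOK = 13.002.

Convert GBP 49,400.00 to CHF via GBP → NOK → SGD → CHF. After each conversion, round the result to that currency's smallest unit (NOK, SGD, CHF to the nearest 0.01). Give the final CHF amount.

GBP 49,400.00 × 13.002 = NOK 642,298.80
NOK 642,298.80 ÷ 8.1452 = SGD 78,856.11
SGD 78,856.11 × 0.77785 = CHF 61,338.23

CHF 61,338.23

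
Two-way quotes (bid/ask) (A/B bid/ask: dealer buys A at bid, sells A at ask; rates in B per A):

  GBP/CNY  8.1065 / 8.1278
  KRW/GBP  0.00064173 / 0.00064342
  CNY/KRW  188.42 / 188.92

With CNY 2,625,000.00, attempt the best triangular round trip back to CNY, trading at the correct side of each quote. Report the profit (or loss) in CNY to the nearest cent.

Net profit: CNY 31,952.60

Best loop CNY → GBP → KRW → CNY:
CNY 2,625,000.00 ÷ 8.1278 (buy GBP at ask) = GBP 322,965.62
GBP 322,965.62 ÷ 0.00064342 (buy KRW at ask) = KRW 501,951,484
KRW 501,951,484 ÷ 188.92 (buy CNY at ask) = CNY 2,656,952.60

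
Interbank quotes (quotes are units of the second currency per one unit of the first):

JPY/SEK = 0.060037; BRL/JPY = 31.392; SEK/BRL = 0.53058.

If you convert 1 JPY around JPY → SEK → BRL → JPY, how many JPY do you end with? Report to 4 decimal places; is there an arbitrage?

Around JPY → SEK → BRL → JPY: 1 × 0.060037 × 0.53058 × 31.392 = 0.999974
Product ≈ 1 (deviation 0.003%, within rounding noise).

1.0000 (no arbitrage)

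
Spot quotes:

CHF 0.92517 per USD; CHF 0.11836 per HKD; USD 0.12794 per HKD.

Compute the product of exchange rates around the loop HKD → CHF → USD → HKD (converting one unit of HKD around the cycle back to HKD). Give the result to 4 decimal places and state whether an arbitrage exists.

0.9999 (no arbitrage)

Around HKD → CHF → USD → HKD: 1 × 0.11836 ÷ 0.92517 ÷ 0.12794 = 0.999947
Product ≈ 1 (deviation 0.005%, within rounding noise).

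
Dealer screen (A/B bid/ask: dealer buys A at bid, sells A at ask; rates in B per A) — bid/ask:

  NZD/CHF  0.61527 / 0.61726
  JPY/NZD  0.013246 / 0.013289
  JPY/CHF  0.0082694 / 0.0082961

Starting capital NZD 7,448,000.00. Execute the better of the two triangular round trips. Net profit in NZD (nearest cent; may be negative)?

Best loop NZD → JPY → CHF → NZD:
NZD 7,448,000.00 ÷ 0.013289 (buy JPY at ask) = JPY 560,463,541
JPY 560,463,541 × 0.0082694 (sell JPY at bid) = CHF 4,634,697.21
CHF 4,634,697.21 ÷ 0.61726 (buy NZD at ask) = NZD 7,508,500.81

Net profit: NZD 60,500.81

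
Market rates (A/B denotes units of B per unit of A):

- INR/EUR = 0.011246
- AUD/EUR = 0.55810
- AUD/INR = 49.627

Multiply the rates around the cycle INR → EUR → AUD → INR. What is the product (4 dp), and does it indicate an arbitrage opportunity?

Around INR → EUR → AUD → INR: 1 × 0.011246 ÷ 0.55810 × 49.627 = 1.000009
Product ≈ 1 (deviation 0.001%, within rounding noise).

1.0000 (no arbitrage)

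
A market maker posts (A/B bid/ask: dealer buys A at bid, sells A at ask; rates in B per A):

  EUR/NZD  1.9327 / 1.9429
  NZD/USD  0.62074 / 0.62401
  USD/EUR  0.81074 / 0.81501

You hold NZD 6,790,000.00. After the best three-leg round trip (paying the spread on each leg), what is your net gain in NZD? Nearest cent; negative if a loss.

Best loop NZD → EUR → USD → NZD:
NZD 6,790,000.00 ÷ 1.9429 (buy EUR at ask) = EUR 3,494,775.85
EUR 3,494,775.85 ÷ 0.81501 (buy USD at ask) = USD 4,288,015.91
USD 4,288,015.91 ÷ 0.62401 (buy NZD at ask) = NZD 6,871,710.25

Net profit: NZD 81,710.25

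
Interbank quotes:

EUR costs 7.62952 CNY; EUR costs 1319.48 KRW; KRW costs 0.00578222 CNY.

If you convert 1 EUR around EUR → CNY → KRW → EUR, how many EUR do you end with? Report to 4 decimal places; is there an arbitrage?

Around EUR → CNY → KRW → EUR: 1 × 7.62952 ÷ 0.00578222 ÷ 1319.48 = 1.000000
Product ≈ 1 (deviation 0.000%, within rounding noise).

1.0000 (no arbitrage)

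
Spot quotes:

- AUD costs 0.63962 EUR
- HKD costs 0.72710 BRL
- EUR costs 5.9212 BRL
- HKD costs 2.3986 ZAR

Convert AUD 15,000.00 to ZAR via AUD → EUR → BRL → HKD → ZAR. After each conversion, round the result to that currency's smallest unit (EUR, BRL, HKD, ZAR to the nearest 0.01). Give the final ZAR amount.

AUD 15,000.00 × 0.63962 = EUR 9,594.30
EUR 9,594.30 × 5.9212 = BRL 56,809.77
BRL 56,809.77 ÷ 0.72710 = HKD 78,131.99
HKD 78,131.99 × 2.3986 = ZAR 187,407.39

ZAR 187,407.39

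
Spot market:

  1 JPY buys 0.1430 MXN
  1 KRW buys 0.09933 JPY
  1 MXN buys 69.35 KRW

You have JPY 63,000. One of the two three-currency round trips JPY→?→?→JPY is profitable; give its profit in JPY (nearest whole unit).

Profit: JPY 955

Profitable loop is JPY → KRW → MXN → JPY:
JPY 63,000 ÷ 0.09933 = KRW 634,249
KRW 634,249 ÷ 69.35 = MXN 9,145.63
MXN 9,145.63 ÷ 0.1430 = JPY 63,955
Profit = JPY 63,955 − JPY 63,000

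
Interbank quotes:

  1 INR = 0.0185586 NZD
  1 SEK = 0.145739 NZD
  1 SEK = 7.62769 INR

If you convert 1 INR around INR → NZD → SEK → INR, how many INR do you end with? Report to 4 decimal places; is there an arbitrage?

Around INR → NZD → SEK → INR: 1 × 0.0185586 ÷ 0.145739 × 7.62769 = 0.971320
Product < 1; profitable direction is INR → SEK → NZD → INR.

0.9713 (arbitrage exists)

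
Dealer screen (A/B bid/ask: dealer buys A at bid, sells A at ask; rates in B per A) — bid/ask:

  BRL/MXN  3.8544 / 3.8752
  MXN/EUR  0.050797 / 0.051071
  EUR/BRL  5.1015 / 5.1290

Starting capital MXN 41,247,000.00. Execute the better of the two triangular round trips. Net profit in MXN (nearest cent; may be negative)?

Net result: MXN -48,148.96 (no profitable arbitrage after spreads)

Best loop MXN → EUR → BRL → MXN:
MXN 41,247,000.00 × 0.050797 (sell MXN at bid) = EUR 2,095,223.86
EUR 2,095,223.86 × 5.1015 (sell EUR at bid) = BRL 10,688,784.52
BRL 10,688,784.52 × 3.8544 (sell BRL at bid) = MXN 41,198,851.04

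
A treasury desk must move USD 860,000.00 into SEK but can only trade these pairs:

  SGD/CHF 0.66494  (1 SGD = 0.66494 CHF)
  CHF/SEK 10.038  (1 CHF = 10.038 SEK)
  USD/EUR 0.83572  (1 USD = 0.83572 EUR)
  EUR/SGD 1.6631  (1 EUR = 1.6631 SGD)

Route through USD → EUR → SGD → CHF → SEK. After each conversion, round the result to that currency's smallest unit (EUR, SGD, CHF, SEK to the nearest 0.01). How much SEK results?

SEK 7,978,243.05

USD 860,000.00 × 0.83572 = EUR 718,719.20
EUR 718,719.20 × 1.6631 = SGD 1,195,301.90
SGD 1,195,301.90 × 0.66494 = CHF 794,804.05
CHF 794,804.05 × 10.038 = SEK 7,978,243.05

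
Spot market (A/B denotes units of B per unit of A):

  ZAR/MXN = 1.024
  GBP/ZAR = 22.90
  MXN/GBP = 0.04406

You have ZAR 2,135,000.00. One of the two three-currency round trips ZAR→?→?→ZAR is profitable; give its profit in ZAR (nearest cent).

Profitable loop is ZAR → MXN → GBP → ZAR:
ZAR 2,135,000.00 × 1.024 = MXN 2,186,240.00
MXN 2,186,240.00 × 0.04406 = GBP 96,325.73
GBP 96,325.73 × 22.90 = ZAR 2,205,859.32
Profit = ZAR 2,205,859.32 − ZAR 2,135,000.00

Profit: ZAR 70,859.32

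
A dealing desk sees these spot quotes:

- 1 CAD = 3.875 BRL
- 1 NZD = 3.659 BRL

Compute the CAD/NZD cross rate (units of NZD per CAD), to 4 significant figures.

CAD/NZD = 1.059

1 CAD × 3.875 = 3.875 BRL
3.875 BRL ÷ 3.659 = 1.05903 NZD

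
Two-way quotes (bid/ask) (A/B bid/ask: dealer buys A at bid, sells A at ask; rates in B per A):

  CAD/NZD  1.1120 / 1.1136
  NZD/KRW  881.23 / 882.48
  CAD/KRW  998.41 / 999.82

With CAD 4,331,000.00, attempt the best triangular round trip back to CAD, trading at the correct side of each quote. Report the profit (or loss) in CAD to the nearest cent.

Best loop CAD → KRW → NZD → CAD:
CAD 4,331,000.00 × 998.41 (sell CAD at bid) = KRW 4,324,113,710
KRW 4,324,113,710 ÷ 882.48 (buy NZD at ask) = NZD 4,899,956.61
NZD 4,899,956.61 ÷ 1.1136 (buy CAD at ask) = CAD 4,400,104.72

Net profit: CAD 69,104.72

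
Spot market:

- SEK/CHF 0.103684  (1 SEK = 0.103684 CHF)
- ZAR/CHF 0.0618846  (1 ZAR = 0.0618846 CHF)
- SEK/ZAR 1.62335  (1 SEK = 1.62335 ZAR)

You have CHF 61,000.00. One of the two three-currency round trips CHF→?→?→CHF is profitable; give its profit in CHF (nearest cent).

Profitable loop is CHF → ZAR → SEK → CHF:
CHF 61,000.00 ÷ 0.0618846 = ZAR 985,705.65
ZAR 985,705.65 ÷ 1.62335 = SEK 607,204.64
SEK 607,204.64 × 0.103684 = CHF 62,957.41
Profit = CHF 62,957.41 − CHF 61,000.00

Profit: CHF 1,957.41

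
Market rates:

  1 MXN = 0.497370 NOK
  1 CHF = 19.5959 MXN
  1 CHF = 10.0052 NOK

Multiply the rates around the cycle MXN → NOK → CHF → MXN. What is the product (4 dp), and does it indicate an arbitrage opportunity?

Around MXN → NOK → CHF → MXN: 1 × 0.497370 ÷ 10.0052 × 19.5959 = 0.974135
Product < 1; profitable direction is MXN → CHF → NOK → MXN.

0.9741 (arbitrage exists)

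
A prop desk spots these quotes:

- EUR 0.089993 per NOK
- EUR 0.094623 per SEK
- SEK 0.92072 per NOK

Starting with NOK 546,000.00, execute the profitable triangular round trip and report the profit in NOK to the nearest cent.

Profitable loop is NOK → EUR → SEK → NOK:
NOK 546,000.00 × 0.089993 = EUR 49,136.18
EUR 49,136.18 ÷ 0.094623 = SEK 519,283.66
SEK 519,283.66 ÷ 0.92072 = NOK 563,997.37
Profit = NOK 563,997.37 − NOK 546,000.00

Profit: NOK 17,997.37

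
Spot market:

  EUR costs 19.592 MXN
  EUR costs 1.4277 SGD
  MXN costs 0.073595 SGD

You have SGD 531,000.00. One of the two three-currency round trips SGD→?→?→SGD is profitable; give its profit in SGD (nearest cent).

Profit: SGD 5,271.41

Profitable loop is SGD → EUR → MXN → SGD:
SGD 531,000.00 ÷ 1.4277 = EUR 371,926.88
EUR 371,926.88 × 19.592 = MXN 7,286,791.34
MXN 7,286,791.34 × 0.073595 = SGD 536,271.41
Profit = SGD 536,271.41 − SGD 531,000.00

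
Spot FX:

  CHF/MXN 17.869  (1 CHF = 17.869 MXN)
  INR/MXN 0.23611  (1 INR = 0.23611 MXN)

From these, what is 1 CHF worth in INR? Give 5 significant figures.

1 CHF × 17.869 = 17.869 MXN
17.869 MXN ÷ 0.23611 = 75.6808 INR

CHF/INR = 75.681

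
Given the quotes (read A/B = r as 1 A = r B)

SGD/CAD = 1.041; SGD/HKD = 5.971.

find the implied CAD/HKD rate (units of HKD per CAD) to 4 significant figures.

CAD/HKD = 5.736

1 CAD ÷ 1.041 = 0.960615 SGD
0.960615 SGD × 5.971 = 5.73583 HKD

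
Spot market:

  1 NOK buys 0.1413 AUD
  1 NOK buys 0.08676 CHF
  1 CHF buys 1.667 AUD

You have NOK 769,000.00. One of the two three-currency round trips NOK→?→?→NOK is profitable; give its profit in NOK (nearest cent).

Profitable loop is NOK → CHF → AUD → NOK:
NOK 769,000.00 × 0.08676 = CHF 66,718.44
CHF 66,718.44 × 1.667 = AUD 111,219.64
AUD 111,219.64 ÷ 0.1413 = NOK 787,117.05
Profit = NOK 787,117.05 − NOK 769,000.00

Profit: NOK 18,117.05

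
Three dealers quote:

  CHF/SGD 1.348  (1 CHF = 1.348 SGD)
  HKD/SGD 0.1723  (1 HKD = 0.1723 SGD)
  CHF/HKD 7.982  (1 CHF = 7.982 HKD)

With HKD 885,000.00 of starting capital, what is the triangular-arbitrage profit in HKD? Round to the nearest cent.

Profitable loop is HKD → SGD → CHF → HKD:
HKD 885,000.00 × 0.1723 = SGD 152,485.50
SGD 152,485.50 ÷ 1.348 = CHF 113,119.81
CHF 113,119.81 × 7.982 = HKD 902,922.30
Profit = HKD 902,922.30 − HKD 885,000.00

Profit: HKD 17,922.30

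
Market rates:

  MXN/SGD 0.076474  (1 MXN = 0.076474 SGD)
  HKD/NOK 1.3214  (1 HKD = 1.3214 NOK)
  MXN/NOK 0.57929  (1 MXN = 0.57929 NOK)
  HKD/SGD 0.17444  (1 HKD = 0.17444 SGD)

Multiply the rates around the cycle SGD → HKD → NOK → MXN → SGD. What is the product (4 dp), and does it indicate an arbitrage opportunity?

Around SGD → HKD → NOK → MXN → SGD: 1 ÷ 0.17444 × 1.3214 ÷ 0.57929 × 0.076474 = 1.000014
Product ≈ 1 (deviation 0.001%, within rounding noise).

1.0000 (no arbitrage)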